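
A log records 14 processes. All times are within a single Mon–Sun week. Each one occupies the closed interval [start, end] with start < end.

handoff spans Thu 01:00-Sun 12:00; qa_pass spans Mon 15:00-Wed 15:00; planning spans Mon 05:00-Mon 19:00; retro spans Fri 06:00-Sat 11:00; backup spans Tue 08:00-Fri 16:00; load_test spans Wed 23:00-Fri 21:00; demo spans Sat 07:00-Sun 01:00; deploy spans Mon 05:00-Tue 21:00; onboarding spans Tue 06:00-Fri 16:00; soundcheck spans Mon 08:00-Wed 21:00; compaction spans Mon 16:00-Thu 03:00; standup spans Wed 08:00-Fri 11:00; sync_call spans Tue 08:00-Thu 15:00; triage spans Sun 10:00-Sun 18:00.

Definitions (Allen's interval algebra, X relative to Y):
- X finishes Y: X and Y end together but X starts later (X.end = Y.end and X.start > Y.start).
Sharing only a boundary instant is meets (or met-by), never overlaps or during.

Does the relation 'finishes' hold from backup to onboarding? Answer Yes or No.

Yes

backup = [Tue 08:00, Fri 16:00], onboarding = [Tue 06:00, Fri 16:00].
Actual relation of backup to onboarding: finishes.
Asked whether 'finishes' holds → Yes.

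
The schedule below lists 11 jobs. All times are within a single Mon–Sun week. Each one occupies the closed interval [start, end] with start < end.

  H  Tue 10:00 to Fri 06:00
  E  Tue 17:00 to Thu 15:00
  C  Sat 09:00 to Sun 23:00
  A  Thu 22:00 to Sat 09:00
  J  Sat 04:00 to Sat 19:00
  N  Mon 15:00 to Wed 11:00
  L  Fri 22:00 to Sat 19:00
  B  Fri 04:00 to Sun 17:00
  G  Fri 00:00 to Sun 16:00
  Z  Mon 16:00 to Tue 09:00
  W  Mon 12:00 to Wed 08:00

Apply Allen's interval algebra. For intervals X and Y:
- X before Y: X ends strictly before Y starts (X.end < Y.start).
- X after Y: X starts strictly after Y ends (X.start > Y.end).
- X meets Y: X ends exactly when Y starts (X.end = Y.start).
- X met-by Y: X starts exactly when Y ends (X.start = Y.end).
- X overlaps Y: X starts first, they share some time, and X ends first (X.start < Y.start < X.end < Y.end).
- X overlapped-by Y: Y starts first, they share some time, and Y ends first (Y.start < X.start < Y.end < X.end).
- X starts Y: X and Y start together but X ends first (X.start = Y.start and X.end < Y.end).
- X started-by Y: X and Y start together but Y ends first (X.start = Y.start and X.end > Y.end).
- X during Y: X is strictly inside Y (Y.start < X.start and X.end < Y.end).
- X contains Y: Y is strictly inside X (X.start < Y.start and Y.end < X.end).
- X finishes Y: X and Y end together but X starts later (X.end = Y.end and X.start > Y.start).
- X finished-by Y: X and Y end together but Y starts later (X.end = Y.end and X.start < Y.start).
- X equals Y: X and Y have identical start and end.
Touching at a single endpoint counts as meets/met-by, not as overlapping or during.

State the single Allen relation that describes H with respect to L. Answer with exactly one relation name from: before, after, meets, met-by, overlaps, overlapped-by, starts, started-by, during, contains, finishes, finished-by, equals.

H = [Tue 10:00, Fri 06:00]; L = [Fri 22:00, Sat 19:00].
Compare endpoints: H.start < L.start, H.start < L.end, H.end < L.start, H.end < L.end.
That pattern is 'before'.

before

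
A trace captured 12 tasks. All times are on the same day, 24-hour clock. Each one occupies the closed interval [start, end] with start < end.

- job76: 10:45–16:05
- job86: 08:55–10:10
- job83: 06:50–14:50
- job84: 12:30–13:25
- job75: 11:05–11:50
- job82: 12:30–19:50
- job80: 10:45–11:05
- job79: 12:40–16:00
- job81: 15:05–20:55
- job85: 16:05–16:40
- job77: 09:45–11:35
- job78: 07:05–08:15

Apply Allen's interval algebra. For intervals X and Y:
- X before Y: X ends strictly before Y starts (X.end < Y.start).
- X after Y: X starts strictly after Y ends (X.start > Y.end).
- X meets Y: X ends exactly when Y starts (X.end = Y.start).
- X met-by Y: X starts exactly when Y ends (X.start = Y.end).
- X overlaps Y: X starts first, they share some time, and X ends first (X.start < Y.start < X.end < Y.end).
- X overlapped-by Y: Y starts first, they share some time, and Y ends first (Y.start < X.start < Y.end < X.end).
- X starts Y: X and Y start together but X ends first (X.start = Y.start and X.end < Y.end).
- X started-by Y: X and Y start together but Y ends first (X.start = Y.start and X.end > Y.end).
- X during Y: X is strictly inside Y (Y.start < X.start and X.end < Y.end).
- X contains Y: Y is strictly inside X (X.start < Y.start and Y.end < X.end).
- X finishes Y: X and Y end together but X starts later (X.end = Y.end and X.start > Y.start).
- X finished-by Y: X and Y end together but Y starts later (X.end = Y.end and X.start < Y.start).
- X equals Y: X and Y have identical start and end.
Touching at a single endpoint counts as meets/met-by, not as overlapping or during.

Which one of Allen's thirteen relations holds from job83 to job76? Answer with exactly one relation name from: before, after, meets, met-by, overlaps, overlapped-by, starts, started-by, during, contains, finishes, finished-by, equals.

overlaps

job83 = [06:50, 14:50]; job76 = [10:45, 16:05].
Compare endpoints: job83.start < job76.start, job83.start < job76.end, job83.end > job76.start, job83.end < job76.end.
That pattern is 'overlaps'.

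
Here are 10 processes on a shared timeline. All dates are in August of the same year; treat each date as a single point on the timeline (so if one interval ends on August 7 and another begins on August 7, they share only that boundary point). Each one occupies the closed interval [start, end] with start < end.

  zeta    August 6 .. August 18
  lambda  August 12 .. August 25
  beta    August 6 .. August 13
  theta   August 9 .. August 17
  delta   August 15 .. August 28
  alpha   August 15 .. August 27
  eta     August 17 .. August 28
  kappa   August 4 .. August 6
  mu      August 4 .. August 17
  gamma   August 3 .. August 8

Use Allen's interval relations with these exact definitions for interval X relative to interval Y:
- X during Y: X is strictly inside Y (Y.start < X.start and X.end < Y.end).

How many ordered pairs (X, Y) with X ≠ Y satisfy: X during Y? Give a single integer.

Checking all 90 ordered pairs for relation 'during'; matching pairs in alphabetical order:
(beta, mu): beta during mu ✓
(kappa, gamma): kappa during gamma ✓
(theta, zeta): theta during zeta ✓
Count: 3.

3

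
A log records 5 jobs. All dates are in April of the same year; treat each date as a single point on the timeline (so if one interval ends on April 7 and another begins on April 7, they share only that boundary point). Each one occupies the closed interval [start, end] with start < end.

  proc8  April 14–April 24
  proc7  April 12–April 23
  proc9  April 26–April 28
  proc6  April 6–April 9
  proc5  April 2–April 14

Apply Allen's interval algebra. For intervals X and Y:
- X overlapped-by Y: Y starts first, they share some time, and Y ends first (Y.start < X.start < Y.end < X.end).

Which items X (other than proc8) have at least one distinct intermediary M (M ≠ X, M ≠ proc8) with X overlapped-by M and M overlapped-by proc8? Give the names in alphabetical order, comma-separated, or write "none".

none

Target proc8 = [April 14, April 24].
Intermediaries M with M overlapped-by proc8: none.
Union: none.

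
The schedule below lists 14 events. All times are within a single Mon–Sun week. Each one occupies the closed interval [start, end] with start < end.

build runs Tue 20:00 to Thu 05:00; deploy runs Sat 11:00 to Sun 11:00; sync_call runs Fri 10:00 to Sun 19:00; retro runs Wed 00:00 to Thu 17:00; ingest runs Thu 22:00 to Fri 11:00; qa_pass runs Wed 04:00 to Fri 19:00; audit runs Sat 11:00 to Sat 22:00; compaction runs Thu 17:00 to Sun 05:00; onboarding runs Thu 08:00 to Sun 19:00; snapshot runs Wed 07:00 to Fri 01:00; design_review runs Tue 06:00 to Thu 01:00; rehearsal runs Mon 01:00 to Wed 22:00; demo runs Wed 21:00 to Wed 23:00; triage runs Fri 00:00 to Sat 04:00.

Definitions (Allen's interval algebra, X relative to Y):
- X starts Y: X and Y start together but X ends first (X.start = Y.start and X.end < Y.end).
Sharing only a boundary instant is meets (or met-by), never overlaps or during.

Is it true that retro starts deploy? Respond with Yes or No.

No

retro = [Wed 00:00, Thu 17:00], deploy = [Sat 11:00, Sun 11:00].
Actual relation of retro to deploy: before.
Asked whether 'starts' holds → No.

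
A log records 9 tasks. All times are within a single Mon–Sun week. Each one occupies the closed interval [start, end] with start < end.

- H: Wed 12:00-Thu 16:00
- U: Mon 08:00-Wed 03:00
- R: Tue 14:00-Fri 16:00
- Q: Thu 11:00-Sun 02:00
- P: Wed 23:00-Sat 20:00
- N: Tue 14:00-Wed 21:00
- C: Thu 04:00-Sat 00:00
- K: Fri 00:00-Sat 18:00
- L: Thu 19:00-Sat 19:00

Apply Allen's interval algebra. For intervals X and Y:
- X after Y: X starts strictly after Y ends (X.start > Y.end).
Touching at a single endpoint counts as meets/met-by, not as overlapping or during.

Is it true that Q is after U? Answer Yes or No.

Q = [Thu 11:00, Sun 02:00], U = [Mon 08:00, Wed 03:00].
Actual relation of Q to U: after.
Asked whether 'after' holds → Yes.

Yes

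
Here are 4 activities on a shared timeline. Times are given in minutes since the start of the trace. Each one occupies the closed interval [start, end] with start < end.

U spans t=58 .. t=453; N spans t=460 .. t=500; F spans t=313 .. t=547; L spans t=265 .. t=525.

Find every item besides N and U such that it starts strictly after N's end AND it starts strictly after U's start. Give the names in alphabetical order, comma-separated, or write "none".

none

Conditions: its start is strictly after N's end (X.start > t=500) AND its start is strictly after U's start (X.start > t=58).
F: start t=313 > t=500? ✗; start t=313 > t=58? ✓ → no.
L: start t=265 > t=500? ✗; start t=265 > t=58? ✓ → no.
Result: none.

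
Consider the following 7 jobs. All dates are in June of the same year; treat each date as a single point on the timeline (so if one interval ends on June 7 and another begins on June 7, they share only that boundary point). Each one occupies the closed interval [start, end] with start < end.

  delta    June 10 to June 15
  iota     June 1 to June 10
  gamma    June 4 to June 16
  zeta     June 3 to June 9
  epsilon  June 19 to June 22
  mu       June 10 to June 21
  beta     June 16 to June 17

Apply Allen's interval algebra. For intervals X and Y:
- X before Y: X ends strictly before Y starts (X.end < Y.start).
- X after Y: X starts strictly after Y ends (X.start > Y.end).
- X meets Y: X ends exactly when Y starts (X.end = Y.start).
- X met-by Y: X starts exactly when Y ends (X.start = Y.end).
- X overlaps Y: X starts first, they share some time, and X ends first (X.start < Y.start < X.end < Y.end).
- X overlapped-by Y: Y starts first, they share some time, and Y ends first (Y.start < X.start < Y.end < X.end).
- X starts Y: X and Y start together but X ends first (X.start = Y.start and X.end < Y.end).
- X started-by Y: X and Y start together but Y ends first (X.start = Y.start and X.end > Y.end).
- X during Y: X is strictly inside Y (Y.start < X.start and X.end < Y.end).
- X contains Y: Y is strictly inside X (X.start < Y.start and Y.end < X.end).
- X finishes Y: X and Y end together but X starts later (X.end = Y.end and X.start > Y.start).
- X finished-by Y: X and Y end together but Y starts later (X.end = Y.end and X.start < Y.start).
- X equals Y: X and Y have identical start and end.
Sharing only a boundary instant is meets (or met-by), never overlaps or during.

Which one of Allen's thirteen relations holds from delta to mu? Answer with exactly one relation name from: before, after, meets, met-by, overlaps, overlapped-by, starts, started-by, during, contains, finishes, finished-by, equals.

delta = [June 10, June 15]; mu = [June 10, June 21].
Compare endpoints: delta.start = mu.start, delta.start < mu.end, delta.end > mu.start, delta.end < mu.end.
That pattern is 'starts'.

starts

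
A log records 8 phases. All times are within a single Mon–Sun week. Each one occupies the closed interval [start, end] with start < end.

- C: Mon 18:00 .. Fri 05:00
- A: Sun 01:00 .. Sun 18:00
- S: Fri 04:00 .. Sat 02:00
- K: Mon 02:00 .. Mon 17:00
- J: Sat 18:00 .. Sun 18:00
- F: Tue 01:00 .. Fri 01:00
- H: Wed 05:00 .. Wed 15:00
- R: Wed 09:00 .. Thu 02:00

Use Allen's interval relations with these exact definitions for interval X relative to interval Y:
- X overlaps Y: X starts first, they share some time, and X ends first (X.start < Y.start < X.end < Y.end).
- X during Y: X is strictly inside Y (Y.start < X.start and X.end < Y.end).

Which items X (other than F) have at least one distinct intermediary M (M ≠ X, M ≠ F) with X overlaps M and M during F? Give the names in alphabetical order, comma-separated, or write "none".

Target F = [Tue 01:00, Fri 01:00].
Intermediaries M with M during F: H, R.
Via H — items with X overlaps H: none.
Via R — items with X overlaps R: H.
Union: H.

H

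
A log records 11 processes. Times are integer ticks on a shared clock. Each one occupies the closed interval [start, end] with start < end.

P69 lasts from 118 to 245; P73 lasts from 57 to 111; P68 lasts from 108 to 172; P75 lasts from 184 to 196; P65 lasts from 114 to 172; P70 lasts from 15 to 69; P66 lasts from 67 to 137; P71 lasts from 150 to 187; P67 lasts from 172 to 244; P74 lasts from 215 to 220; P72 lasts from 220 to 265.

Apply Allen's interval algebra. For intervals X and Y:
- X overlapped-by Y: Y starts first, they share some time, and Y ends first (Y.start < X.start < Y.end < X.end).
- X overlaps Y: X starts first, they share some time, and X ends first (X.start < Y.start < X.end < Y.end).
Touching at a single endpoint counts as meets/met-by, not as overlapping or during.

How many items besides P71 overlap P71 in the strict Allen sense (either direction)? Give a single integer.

Target P71 = [150, 187].
P65 [114, 172] → overlaps → counts.
P66 [67, 137] → before → no.
P67 [172, 244] → overlapped-by → counts.
P68 [108, 172] → overlaps → counts.
P69 [118, 245] → contains → no.
P70 [15, 69] → before → no.
P72 [220, 265] → after → no.
P73 [57, 111] → before → no.
P74 [215, 220] → after → no.
P75 [184, 196] → overlapped-by → counts.
Total: 4.

4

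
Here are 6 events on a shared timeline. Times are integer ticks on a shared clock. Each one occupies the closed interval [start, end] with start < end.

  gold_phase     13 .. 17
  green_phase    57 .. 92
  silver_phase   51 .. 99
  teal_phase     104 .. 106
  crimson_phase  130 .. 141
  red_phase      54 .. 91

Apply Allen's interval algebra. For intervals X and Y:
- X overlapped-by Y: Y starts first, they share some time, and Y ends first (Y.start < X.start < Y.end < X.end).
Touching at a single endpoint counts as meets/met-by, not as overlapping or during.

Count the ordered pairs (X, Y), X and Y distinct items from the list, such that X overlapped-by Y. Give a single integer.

Checking all 30 ordered pairs for relation 'overlapped-by'; matching pairs in alphabetical order:
(green_phase, red_phase): green_phase overlapped-by red_phase ✓
Count: 1.

1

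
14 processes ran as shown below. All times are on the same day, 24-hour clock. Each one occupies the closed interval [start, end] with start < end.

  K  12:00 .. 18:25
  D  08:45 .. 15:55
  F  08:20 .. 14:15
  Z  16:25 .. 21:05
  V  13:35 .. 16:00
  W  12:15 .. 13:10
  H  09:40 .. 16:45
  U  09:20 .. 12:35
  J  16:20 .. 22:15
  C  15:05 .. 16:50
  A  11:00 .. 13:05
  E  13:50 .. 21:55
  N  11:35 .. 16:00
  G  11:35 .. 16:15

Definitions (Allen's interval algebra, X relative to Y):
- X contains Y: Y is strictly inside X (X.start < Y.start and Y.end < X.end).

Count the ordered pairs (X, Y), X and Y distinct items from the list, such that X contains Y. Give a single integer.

Checking all 182 ordered pairs for relation 'contains'; matching pairs in alphabetical order:
(D, A): D contains A ✓
(D, U): D contains U ✓
(D, W): D contains W ✓
(E, C): E contains C ✓
(E, Z): E contains Z ✓
(F, A): F contains A ✓
(F, U): F contains U ✓
(F, W): F contains W ✓
(G, V): G contains V ✓
(G, W): G contains W ✓
(H, A): H contains A ✓
(H, G): H contains G ✓
(H, N): H contains N ✓
(H, V): H contains V ✓
(H, W): H contains W ✓
(J, Z): J contains Z ✓
(K, C): K contains C ✓
(K, V): K contains V ✓
(K, W): K contains W ✓
(N, W): N contains W ✓
Count: 20.

20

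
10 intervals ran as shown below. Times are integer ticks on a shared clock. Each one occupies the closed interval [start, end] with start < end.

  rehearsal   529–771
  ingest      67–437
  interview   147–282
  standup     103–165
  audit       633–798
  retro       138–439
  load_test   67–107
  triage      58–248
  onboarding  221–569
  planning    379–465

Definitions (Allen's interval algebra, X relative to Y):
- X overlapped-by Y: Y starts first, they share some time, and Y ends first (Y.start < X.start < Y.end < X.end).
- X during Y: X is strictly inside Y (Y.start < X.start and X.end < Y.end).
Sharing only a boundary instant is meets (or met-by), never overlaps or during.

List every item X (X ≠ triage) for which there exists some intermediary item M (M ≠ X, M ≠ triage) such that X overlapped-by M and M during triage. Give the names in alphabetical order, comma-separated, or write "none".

interview, retro, standup

Target triage = [58, 248].
Intermediaries M with M during triage: load_test, standup.
Via load_test — items with X overlapped-by load_test: standup.
Via standup — items with X overlapped-by standup: interview, retro.
Union: interview, retro, standup.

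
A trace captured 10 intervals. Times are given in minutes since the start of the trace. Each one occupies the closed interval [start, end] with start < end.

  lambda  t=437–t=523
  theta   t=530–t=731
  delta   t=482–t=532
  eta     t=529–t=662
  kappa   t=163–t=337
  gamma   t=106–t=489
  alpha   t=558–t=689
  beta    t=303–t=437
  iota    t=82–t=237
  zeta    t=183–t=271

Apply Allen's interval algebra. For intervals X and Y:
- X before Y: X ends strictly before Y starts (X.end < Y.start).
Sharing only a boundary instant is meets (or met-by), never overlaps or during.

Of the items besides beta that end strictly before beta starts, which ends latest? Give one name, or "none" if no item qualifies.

zeta

Target beta = [t=303, t=437].
alpha [t=558, t=689] → after → excluded.
delta [t=482, t=532] → after → excluded.
eta [t=529, t=662] → after → excluded.
gamma [t=106, t=489] → contains → excluded.
iota [t=82, t=237] → before → candidate.
kappa [t=163, t=337] → overlaps → excluded.
lambda [t=437, t=523] → met-by → excluded.
theta [t=530, t=731] → after → excluded.
zeta [t=183, t=271] → before → candidate.
Among candidates, latest end is t=271 → zeta.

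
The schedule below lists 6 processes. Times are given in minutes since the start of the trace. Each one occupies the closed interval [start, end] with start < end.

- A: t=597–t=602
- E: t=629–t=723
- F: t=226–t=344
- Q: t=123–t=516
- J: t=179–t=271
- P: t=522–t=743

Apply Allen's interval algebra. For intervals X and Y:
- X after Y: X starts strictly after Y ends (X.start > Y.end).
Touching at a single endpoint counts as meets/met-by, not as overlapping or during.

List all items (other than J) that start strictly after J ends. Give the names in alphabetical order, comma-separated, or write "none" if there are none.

Target J = [t=179, t=271].
A [t=597, t=602] → after → yes.
E [t=629, t=723] → after → yes.
F [t=226, t=344] → overlapped-by → no.
P [t=522, t=743] → after → yes.
Q [t=123, t=516] → contains → no.
Result: A, E, P.

A, E, P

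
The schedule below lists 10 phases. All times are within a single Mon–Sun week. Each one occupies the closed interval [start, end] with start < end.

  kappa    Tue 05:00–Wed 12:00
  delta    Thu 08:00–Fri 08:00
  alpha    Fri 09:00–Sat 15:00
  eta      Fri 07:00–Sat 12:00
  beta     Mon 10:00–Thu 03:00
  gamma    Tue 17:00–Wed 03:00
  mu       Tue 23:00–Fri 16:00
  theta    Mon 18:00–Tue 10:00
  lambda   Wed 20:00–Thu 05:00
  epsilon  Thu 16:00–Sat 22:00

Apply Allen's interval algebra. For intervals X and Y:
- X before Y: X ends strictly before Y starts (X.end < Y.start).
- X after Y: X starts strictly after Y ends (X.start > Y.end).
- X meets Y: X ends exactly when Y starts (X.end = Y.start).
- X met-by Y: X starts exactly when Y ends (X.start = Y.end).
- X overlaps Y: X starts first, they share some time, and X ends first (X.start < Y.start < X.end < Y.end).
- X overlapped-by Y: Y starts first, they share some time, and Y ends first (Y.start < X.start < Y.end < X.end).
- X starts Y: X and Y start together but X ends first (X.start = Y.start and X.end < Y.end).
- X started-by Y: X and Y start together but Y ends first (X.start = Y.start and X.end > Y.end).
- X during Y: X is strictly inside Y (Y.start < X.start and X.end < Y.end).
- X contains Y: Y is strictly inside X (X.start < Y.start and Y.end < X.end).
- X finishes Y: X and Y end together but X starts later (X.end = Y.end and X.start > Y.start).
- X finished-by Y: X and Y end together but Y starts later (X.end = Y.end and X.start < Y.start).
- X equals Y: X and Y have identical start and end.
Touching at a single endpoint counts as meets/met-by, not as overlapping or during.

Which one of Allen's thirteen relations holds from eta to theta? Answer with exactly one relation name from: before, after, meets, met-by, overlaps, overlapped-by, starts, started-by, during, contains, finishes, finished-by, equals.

eta = [Fri 07:00, Sat 12:00]; theta = [Mon 18:00, Tue 10:00].
Compare endpoints: eta.start > theta.start, eta.start > theta.end, eta.end > theta.start, eta.end > theta.end.
That pattern is 'after'.

after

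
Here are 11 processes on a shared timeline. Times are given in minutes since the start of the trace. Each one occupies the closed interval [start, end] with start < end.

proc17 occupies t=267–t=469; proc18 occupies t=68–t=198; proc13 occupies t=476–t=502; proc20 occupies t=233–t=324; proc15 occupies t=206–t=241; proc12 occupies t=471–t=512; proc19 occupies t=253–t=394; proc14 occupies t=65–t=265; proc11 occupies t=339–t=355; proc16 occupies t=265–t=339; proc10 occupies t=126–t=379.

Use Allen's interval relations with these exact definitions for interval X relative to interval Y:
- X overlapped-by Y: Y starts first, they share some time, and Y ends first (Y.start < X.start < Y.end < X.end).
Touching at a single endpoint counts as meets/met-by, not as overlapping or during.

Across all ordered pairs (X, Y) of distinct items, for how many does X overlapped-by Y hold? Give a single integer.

Checking all 110 ordered pairs for relation 'overlapped-by'; matching pairs in alphabetical order:
(proc10, proc14): proc10 overlapped-by proc14 ✓
(proc10, proc18): proc10 overlapped-by proc18 ✓
(proc16, proc20): proc16 overlapped-by proc20 ✓
(proc17, proc10): proc17 overlapped-by proc10 ✓
(proc17, proc16): proc17 overlapped-by proc16 ✓
(proc17, proc19): proc17 overlapped-by proc19 ✓
(proc17, proc20): proc17 overlapped-by proc20 ✓
(proc19, proc10): proc19 overlapped-by proc10 ✓
(proc19, proc14): proc19 overlapped-by proc14 ✓
(proc19, proc20): proc19 overlapped-by proc20 ✓
(proc20, proc14): proc20 overlapped-by proc14 ✓
(proc20, proc15): proc20 overlapped-by proc15 ✓
Count: 12.

12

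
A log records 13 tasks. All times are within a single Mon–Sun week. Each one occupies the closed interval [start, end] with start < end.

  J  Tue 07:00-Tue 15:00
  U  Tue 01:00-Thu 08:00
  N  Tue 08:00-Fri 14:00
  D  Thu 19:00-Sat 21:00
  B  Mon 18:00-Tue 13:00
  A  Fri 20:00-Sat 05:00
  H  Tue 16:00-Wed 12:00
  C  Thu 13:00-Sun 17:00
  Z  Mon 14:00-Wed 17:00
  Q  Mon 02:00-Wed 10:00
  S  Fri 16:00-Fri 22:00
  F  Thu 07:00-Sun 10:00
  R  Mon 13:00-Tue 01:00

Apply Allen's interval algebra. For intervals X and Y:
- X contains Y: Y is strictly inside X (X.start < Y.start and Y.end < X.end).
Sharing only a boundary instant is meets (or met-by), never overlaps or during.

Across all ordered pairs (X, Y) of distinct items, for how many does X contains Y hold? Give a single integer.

Checking all 156 ordered pairs for relation 'contains'; matching pairs in alphabetical order:
(C, A): C contains A ✓
(C, D): C contains D ✓
(C, S): C contains S ✓
(D, A): D contains A ✓
(D, S): D contains S ✓
(F, A): F contains A ✓
(F, D): F contains D ✓
(F, S): F contains S ✓
(N, H): N contains H ✓
(Q, B): Q contains B ✓
(Q, J): Q contains J ✓
(Q, R): Q contains R ✓
(U, H): U contains H ✓
(U, J): U contains J ✓
(Z, B): Z contains B ✓
(Z, H): Z contains H ✓
(Z, J): Z contains J ✓
Count: 17.

17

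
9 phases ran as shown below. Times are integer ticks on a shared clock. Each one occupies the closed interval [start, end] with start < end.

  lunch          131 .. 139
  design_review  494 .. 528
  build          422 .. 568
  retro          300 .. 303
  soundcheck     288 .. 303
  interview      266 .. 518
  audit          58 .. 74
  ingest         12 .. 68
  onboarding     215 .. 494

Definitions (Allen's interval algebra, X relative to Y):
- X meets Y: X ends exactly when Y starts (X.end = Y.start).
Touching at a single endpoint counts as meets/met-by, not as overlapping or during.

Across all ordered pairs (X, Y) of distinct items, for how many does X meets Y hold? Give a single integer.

Checking all 72 ordered pairs for relation 'meets'; matching pairs in alphabetical order:
(onboarding, design_review): onboarding meets design_review ✓
Count: 1.

1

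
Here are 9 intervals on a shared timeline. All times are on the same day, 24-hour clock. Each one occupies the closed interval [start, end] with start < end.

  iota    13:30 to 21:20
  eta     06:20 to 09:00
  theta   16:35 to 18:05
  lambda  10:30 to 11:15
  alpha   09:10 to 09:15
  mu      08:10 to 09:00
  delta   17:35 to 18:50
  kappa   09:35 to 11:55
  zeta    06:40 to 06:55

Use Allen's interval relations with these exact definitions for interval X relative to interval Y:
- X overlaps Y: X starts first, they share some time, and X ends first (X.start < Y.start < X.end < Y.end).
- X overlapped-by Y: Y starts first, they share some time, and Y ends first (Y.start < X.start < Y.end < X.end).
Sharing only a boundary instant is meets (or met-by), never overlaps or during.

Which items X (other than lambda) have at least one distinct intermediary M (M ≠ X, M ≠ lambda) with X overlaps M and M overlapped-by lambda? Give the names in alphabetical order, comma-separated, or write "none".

Target lambda = [10:30, 11:15].
Intermediaries M with M overlapped-by lambda: none.
Union: none.

none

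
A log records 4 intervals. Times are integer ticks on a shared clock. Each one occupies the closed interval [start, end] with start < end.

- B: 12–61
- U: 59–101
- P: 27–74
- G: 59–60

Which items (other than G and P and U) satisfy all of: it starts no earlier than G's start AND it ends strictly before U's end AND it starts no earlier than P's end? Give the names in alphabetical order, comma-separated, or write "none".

none

Conditions: its start is no earlier than G's start (X.start >= 59) AND its end is strictly before U's end (X.end < 101) AND its start is no earlier than P's end (X.start >= 74).
B: start 12 >= 59? ✗; end 61 < 101? ✓; start 12 >= 74? ✗ → no.
Result: none.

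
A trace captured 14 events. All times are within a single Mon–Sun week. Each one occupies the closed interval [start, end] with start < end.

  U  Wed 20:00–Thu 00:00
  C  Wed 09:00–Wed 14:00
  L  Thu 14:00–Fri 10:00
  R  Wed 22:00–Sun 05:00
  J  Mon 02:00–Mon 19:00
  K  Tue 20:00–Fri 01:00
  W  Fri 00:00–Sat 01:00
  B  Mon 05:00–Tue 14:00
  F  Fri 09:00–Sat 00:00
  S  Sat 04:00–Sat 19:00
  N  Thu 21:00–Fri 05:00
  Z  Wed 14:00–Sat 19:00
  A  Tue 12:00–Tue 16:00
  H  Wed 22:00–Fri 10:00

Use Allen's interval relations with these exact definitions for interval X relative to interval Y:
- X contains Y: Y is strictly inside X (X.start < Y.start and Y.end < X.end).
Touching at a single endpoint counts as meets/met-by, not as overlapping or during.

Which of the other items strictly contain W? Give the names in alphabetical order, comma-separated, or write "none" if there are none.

R, Z

Target W = [Fri 00:00, Sat 01:00].
A [Tue 12:00, Tue 16:00] → before → no.
B [Mon 05:00, Tue 14:00] → before → no.
C [Wed 09:00, Wed 14:00] → before → no.
F [Fri 09:00, Sat 00:00] → during → no.
H [Wed 22:00, Fri 10:00] → overlaps → no.
J [Mon 02:00, Mon 19:00] → before → no.
K [Tue 20:00, Fri 01:00] → overlaps → no.
L [Thu 14:00, Fri 10:00] → overlaps → no.
N [Thu 21:00, Fri 05:00] → overlaps → no.
R [Wed 22:00, Sun 05:00] → contains → yes.
S [Sat 04:00, Sat 19:00] → after → no.
U [Wed 20:00, Thu 00:00] → before → no.
Z [Wed 14:00, Sat 19:00] → contains → yes.
Result: R, Z.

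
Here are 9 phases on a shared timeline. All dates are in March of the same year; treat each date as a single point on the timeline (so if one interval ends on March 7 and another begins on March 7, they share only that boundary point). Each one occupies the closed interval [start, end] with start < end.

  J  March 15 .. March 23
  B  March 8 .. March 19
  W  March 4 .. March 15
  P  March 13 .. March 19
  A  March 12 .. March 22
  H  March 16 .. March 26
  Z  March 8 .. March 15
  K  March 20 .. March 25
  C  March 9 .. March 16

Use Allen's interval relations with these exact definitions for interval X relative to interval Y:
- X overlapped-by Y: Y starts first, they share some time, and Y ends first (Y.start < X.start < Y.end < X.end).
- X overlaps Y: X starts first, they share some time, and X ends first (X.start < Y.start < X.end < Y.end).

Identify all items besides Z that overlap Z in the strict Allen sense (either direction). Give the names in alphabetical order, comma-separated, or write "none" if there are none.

A, C, P

Target Z = [March 8, March 15].
A [March 12, March 22] → overlapped-by → yes.
B [March 8, March 19] → started-by → no.
C [March 9, March 16] → overlapped-by → yes.
H [March 16, March 26] → after → no.
J [March 15, March 23] → met-by → no.
K [March 20, March 25] → after → no.
P [March 13, March 19] → overlapped-by → yes.
W [March 4, March 15] → finished-by → no.
Result: A, C, P.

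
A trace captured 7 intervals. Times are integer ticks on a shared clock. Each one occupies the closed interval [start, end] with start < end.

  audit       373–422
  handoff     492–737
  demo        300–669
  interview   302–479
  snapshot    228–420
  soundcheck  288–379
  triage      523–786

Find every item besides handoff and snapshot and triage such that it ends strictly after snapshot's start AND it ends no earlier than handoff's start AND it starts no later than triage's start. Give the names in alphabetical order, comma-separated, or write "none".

demo

Conditions: its end is strictly after snapshot's start (X.end > 228) AND its end is no earlier than handoff's start (X.end >= 492) AND its start is no later than triage's start (X.start <= 523).
audit: end 422 > 228? ✓; end 422 >= 492? ✗; start 373 <= 523? ✓ → no.
demo: end 669 > 228? ✓; end 669 >= 492? ✓; start 300 <= 523? ✓ → yes.
interview: end 479 > 228? ✓; end 479 >= 492? ✗; start 302 <= 523? ✓ → no.
soundcheck: end 379 > 228? ✓; end 379 >= 492? ✗; start 288 <= 523? ✓ → no.
Result: demo.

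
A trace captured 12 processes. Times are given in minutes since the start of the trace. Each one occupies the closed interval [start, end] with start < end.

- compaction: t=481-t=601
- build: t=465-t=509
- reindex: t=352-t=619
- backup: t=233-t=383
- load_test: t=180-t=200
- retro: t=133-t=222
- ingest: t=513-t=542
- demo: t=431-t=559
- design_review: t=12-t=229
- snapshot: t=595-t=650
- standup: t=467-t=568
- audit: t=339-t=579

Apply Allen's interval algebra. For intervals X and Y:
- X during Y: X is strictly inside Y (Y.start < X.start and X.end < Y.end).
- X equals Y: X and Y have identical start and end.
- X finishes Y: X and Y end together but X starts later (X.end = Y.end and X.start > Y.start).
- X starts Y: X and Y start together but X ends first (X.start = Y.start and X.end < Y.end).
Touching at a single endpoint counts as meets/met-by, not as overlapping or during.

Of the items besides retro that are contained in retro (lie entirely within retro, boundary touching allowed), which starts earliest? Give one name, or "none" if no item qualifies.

Target retro = [t=133, t=222].
audit [t=339, t=579] → after → excluded.
backup [t=233, t=383] → after → excluded.
build [t=465, t=509] → after → excluded.
compaction [t=481, t=601] → after → excluded.
demo [t=431, t=559] → after → excluded.
design_review [t=12, t=229] → contains → excluded.
ingest [t=513, t=542] → after → excluded.
load_test [t=180, t=200] → during → candidate.
reindex [t=352, t=619] → after → excluded.
snapshot [t=595, t=650] → after → excluded.
standup [t=467, t=568] → after → excluded.
Among candidates, earliest start is t=180 → load_test.

load_test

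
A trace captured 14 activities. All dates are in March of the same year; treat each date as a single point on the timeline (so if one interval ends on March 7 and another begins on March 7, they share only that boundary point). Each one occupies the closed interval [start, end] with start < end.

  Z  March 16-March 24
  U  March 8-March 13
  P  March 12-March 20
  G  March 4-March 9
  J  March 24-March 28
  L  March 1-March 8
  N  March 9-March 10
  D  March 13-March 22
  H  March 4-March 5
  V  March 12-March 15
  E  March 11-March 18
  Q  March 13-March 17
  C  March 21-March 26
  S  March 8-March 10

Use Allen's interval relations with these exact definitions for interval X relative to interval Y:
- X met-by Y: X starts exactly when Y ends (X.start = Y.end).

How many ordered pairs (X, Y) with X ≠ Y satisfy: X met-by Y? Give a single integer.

Checking all 182 ordered pairs for relation 'met-by'; matching pairs in alphabetical order:
(D, U): D met-by U ✓
(J, Z): J met-by Z ✓
(N, G): N met-by G ✓
(Q, U): Q met-by U ✓
(S, L): S met-by L ✓
(U, L): U met-by L ✓
Count: 6.

6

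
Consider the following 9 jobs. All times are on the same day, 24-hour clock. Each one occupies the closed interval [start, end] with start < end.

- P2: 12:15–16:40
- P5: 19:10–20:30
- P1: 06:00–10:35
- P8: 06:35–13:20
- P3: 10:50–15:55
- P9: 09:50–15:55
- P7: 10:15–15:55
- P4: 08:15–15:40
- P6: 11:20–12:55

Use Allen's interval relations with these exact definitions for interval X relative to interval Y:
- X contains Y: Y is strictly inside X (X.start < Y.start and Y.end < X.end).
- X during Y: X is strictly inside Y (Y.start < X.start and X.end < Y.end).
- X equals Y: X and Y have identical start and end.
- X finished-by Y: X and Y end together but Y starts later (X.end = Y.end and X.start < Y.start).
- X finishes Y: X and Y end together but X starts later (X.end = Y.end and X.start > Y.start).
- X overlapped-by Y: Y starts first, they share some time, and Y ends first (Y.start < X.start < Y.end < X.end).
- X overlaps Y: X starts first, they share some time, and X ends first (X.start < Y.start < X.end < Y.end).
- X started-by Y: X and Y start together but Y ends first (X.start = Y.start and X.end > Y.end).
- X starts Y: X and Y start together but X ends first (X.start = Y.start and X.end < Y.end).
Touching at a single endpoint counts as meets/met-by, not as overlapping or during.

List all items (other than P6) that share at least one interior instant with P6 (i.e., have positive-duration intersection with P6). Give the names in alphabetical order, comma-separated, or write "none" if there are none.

Target P6 = [11:20, 12:55].
P1 [06:00, 10:35] → before → no.
P2 [12:15, 16:40] → overlapped-by → yes.
P3 [10:50, 15:55] → contains → yes.
P4 [08:15, 15:40] → contains → yes.
P5 [19:10, 20:30] → after → no.
P7 [10:15, 15:55] → contains → yes.
P8 [06:35, 13:20] → contains → yes.
P9 [09:50, 15:55] → contains → yes.
Result: P2, P3, P4, P7, P8, P9.

P2, P3, P4, P7, P8, P9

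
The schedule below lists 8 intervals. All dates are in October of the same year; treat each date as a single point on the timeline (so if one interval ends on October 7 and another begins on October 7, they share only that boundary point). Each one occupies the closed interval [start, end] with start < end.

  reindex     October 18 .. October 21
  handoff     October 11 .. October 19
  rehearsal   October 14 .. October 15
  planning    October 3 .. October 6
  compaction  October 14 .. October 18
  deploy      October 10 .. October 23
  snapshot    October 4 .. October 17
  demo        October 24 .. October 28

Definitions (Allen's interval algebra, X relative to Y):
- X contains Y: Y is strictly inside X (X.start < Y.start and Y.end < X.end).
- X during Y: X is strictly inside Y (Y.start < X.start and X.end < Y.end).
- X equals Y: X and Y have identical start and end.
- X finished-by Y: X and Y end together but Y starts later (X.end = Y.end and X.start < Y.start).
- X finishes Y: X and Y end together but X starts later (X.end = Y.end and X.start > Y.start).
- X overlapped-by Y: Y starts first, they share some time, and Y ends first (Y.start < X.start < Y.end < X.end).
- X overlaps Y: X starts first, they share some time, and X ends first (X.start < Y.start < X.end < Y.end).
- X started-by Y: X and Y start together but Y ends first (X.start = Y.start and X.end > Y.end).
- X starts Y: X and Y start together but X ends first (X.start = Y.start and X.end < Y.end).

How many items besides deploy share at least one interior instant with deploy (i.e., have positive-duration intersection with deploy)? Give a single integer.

5

Target deploy = [October 10, October 23].
compaction [October 14, October 18] → during → counts.
demo [October 24, October 28] → after → no.
handoff [October 11, October 19] → during → counts.
planning [October 3, October 6] → before → no.
rehearsal [October 14, October 15] → during → counts.
reindex [October 18, October 21] → during → counts.
snapshot [October 4, October 17] → overlaps → counts.
Total: 5.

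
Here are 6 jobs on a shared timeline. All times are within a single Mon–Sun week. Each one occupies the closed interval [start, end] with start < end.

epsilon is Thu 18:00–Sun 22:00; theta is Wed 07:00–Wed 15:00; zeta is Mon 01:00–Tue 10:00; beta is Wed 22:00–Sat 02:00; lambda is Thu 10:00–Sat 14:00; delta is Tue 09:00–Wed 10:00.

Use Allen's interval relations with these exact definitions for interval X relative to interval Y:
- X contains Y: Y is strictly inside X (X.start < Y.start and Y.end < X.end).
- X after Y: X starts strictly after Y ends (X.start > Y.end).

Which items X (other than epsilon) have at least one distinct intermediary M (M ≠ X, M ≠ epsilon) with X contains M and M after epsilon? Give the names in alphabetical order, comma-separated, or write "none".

none

Target epsilon = [Thu 18:00, Sun 22:00].
Intermediaries M with M after epsilon: none.
Union: none.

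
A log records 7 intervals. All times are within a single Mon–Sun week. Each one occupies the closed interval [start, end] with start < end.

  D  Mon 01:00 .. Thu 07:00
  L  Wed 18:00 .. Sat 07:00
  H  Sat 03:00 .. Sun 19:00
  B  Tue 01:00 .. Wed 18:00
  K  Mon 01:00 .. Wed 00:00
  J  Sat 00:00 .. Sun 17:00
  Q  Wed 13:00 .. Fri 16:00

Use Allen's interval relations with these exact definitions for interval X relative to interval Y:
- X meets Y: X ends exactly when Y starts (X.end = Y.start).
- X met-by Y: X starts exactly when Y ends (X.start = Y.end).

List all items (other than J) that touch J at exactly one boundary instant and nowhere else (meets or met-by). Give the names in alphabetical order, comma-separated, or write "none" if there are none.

none

Target J = [Sat 00:00, Sun 17:00].
B [Tue 01:00, Wed 18:00] → before → no.
D [Mon 01:00, Thu 07:00] → before → no.
H [Sat 03:00, Sun 19:00] → overlapped-by → no.
K [Mon 01:00, Wed 00:00] → before → no.
L [Wed 18:00, Sat 07:00] → overlaps → no.
Q [Wed 13:00, Fri 16:00] → before → no.
Result: none.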